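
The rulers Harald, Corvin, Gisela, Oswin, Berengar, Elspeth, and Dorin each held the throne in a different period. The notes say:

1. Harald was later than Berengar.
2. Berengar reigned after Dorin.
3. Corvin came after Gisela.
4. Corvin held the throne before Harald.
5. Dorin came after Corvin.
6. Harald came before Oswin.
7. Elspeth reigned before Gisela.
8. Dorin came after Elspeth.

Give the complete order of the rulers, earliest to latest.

Elspeth, Gisela, Corvin, Dorin, Berengar, Harald, Oswin

The constraints fix every adjacent pair, so only one ordering works:
Elspeth → Gisela → Corvin → Dorin → Berengar → Harald → Oswin.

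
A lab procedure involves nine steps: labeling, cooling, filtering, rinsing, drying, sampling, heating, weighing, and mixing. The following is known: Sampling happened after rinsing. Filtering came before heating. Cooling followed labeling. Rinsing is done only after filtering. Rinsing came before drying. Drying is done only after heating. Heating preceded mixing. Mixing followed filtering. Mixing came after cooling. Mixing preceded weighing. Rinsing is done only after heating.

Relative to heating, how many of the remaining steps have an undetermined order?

2

Forced before heating: filtering; forced after heating: drying, mixing, rinsing, sampling, and weighing.
That leaves cooling and labeling with no forced order relative to heating — 2.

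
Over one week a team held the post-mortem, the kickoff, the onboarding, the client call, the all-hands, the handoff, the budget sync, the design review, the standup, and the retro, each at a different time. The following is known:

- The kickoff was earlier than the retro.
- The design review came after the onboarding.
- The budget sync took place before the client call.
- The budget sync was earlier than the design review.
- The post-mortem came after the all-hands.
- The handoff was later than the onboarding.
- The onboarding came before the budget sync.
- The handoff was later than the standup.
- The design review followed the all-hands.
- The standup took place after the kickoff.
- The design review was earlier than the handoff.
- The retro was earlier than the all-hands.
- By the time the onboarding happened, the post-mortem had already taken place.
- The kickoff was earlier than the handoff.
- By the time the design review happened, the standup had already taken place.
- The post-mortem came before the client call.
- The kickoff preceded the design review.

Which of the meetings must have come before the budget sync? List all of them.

Directly stated before the budget sync: the onboarding.
The all-hands reaches the budget sync via the all-hands → the post-mortem → the onboarding → the budget sync.
The kickoff reaches the budget sync via the kickoff → the retro → the all-hands → the post-mortem → the onboarding → the budget sync.
The post-mortem reaches the budget sync via the post-mortem → the onboarding → the budget sync.
Likewise the retro reaches the budget sync by chaining the stated constraints.
No chain forces the handoff (or any of the others) ahead of the budget sync.

the all-hands, the kickoff, the onboarding, the post-mortem, the retro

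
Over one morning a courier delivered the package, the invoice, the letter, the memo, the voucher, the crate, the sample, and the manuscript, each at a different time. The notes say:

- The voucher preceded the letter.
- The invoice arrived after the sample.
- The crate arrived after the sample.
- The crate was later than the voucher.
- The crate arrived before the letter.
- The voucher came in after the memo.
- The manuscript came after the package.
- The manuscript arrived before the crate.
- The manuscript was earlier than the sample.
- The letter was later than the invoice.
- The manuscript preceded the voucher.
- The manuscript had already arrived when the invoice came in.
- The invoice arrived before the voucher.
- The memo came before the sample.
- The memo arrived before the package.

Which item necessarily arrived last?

the letter

Every other item has a chain of constraints placing it before the letter, so the letter is last.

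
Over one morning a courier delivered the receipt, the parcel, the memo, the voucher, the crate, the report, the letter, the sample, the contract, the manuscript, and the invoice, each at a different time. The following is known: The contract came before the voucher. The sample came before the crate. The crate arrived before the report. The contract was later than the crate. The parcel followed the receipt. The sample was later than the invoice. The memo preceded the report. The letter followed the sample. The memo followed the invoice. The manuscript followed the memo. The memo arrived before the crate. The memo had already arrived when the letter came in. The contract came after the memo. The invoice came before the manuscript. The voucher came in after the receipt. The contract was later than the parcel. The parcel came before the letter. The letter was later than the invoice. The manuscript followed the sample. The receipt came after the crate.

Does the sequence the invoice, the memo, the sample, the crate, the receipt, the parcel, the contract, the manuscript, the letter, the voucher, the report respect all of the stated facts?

Check each stated constraint against the proposed order — e.g. the invoice is ahead of the letter; the memo is ahead of the report. Every pair is in the required order; nothing is violated.

yes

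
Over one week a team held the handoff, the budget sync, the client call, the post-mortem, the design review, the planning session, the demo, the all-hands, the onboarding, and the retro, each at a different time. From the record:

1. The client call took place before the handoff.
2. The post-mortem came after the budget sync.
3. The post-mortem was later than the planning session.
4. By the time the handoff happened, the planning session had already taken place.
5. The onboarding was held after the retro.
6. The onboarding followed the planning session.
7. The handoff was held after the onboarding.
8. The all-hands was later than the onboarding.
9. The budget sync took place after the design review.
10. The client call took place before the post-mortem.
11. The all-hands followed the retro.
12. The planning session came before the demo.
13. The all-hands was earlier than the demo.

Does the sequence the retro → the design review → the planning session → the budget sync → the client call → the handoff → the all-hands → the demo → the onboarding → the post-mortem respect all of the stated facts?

The constraints require the onboarding before the all-hands, but in the proposed sequence the all-hands appears ahead of the onboarding. That one violation is enough.

no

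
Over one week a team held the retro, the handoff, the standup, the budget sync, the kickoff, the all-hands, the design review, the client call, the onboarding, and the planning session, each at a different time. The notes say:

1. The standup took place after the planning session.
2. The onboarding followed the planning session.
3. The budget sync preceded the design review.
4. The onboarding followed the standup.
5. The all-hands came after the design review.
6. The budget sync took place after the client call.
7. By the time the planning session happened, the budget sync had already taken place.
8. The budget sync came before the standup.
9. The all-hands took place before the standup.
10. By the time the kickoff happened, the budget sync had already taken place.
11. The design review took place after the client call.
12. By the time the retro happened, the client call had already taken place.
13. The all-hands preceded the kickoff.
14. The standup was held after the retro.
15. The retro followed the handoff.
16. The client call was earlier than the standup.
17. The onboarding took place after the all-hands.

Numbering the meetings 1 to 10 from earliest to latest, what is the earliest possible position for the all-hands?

The budget sync, the client call, and the design review must all come before the all-hands — 3 forced predecessors.
Nothing else is forced ahead of the all-hands, so its earliest slot is position 3 + 1 = 4.

4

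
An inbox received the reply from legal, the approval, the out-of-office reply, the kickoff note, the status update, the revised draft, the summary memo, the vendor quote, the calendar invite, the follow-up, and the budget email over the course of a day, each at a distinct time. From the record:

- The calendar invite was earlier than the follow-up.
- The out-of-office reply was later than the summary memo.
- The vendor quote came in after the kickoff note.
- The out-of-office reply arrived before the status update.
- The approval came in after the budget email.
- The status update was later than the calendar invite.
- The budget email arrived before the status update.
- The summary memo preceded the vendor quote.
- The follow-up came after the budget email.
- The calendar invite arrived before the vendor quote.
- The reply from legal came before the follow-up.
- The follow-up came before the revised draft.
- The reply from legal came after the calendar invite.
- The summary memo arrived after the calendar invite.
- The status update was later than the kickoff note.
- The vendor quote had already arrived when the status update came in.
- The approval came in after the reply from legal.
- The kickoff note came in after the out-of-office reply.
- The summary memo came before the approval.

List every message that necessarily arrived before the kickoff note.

the calendar invite, the out-of-office reply, the summary memo

Directly stated before the kickoff note: the out-of-office reply.
The calendar invite reaches the kickoff note via the calendar invite → the summary memo → the out-of-office reply → the kickoff note.
The summary memo reaches the kickoff note via the summary memo → the out-of-office reply → the kickoff note.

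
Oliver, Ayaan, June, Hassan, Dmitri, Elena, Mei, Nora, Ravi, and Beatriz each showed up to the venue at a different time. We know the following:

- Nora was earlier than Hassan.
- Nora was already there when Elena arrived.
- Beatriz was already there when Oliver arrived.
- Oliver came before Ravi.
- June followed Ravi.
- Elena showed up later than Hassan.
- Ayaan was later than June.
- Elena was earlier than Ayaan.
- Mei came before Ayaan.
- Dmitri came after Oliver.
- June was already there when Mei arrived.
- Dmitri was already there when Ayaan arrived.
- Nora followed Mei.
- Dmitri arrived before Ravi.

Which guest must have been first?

Beatriz has a chain of constraints placing them before every other guest, so Beatriz must be first.

Beatriz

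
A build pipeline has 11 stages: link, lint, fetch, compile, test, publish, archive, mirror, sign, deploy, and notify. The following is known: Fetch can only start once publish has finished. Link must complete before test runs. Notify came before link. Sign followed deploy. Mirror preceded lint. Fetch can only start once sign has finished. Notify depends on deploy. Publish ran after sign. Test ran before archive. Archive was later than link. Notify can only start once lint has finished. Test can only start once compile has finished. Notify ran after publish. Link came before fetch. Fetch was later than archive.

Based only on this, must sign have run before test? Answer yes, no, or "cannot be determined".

yes

Chain the constraints: sign → publish → notify → link → test. Each link is directly stated, so sign comes before test.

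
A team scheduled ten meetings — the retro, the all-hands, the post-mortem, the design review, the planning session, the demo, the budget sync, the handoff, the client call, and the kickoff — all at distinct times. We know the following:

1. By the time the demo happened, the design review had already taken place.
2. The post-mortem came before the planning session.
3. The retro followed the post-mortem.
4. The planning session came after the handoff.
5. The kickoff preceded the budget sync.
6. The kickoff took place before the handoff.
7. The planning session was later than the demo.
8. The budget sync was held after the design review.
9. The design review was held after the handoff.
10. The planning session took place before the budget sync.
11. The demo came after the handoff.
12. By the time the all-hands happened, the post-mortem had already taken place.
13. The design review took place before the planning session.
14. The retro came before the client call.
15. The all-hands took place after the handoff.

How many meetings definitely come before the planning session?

Directly stated before the planning session: the demo, the design review, the handoff, and the post-mortem.
The kickoff reaches the planning session via the kickoff → the handoff → the planning session.
That's the demo, the design review, the handoff, the kickoff, and the post-mortem — 5 in all.

5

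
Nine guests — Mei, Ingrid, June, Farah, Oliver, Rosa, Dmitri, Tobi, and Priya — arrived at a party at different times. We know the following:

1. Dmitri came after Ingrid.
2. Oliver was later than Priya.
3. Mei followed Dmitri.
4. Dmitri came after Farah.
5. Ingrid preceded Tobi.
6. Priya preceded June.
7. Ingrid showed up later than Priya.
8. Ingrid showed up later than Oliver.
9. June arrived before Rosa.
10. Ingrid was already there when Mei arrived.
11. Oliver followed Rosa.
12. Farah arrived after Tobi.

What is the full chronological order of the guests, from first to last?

The constraints fix every adjacent pair, so only one ordering works:
Priya → June → Rosa → Oliver → Ingrid → Tobi → Farah → Dmitri → Mei.

Priya, June, Rosa, Oliver, Ingrid, Tobi, Farah, Dmitri, Mei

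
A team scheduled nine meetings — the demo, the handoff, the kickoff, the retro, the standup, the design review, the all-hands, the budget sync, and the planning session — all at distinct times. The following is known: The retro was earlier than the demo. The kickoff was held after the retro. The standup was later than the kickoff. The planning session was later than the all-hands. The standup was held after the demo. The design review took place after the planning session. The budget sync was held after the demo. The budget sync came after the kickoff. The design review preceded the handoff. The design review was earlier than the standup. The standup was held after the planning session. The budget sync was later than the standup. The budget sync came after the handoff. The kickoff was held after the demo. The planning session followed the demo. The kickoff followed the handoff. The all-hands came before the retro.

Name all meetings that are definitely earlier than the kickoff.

Directly stated before the kickoff: the demo, the handoff, and the retro.
The all-hands reaches the kickoff via the all-hands → the retro → the kickoff.
The design review reaches the kickoff via the design review → the handoff → the kickoff.
The planning session reaches the kickoff via the planning session → the design review → the handoff → the kickoff.
No chain forces the standup (or any of the others) ahead of the kickoff.

the all-hands, the demo, the design review, the handoff, the planning session, the retro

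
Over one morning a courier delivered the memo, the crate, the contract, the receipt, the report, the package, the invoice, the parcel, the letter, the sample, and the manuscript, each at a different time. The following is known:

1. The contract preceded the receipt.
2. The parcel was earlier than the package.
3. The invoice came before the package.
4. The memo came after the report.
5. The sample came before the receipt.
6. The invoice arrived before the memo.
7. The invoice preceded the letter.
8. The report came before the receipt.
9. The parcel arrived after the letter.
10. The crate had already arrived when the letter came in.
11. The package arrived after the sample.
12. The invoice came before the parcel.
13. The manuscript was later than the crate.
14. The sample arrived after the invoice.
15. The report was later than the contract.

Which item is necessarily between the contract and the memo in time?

the report

Tracing the constraints gives the contract → the report → the memo, so the report sits after the contract and before the memo.
No other item is forced both after the contract and before the memo.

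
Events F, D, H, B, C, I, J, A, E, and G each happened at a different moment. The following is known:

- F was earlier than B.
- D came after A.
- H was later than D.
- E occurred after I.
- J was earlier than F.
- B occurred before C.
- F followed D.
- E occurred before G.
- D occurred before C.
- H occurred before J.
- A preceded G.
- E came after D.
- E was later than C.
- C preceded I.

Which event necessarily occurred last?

Every other event has a chain of constraints placing it before G, so G is last.

G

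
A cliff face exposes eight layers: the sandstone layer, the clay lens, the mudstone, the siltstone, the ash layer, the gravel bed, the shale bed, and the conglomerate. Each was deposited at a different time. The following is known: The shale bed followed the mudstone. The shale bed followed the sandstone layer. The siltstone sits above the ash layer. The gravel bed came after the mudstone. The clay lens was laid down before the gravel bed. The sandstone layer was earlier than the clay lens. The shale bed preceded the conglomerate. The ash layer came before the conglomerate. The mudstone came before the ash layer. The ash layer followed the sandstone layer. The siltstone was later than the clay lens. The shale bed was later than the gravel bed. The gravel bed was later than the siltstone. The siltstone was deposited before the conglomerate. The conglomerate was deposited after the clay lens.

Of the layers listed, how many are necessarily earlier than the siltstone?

4

Directly stated before the siltstone: the ash layer and the clay lens.
The mudstone reaches the siltstone via the mudstone → the ash layer → the siltstone.
The sandstone layer reaches the siltstone via the sandstone layer → the ash layer → the siltstone.
That's the ash layer, the clay lens, the mudstone, and the sandstone layer — 4 in all.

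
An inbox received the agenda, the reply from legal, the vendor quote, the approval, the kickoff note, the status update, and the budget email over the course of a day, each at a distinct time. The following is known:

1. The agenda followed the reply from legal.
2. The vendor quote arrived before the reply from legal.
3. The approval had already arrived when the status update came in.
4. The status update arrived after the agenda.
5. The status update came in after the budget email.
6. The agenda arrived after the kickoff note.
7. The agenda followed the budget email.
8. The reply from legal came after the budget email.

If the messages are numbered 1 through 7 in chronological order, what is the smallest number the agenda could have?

The budget email, the kickoff note, the reply from legal, and the vendor quote must all come before the agenda — 4 forced predecessors.
Nothing else is forced ahead of the agenda, so its earliest slot is position 4 + 1 = 5.

5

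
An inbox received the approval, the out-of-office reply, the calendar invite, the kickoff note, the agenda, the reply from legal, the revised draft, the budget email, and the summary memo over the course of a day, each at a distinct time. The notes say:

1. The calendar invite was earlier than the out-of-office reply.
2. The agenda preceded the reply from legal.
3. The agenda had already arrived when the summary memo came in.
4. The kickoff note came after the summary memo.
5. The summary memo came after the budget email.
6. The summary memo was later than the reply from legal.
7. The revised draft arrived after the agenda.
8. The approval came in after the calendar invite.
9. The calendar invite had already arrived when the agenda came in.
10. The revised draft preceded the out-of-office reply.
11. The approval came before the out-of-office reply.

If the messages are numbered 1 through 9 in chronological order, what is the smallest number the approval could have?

The calendar invite must come before the approval — 1 forced predecessor.
Nothing else is forced ahead of the approval, so its earliest slot is position 1 + 1 = 2.

2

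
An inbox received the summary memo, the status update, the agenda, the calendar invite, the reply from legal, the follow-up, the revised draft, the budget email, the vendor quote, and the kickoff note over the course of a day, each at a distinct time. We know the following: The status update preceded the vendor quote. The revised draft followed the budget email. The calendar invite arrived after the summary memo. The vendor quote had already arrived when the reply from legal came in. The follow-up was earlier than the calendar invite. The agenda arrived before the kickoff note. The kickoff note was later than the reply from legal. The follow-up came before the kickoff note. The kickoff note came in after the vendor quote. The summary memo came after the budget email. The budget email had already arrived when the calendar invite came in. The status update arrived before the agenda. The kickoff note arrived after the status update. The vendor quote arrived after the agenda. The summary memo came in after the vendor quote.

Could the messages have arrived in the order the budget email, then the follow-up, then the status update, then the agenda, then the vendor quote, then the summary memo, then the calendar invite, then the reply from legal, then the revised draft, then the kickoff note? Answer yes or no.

Check each stated constraint against the proposed order — e.g. the budget email is ahead of the revised draft; the follow-up is ahead of the kickoff note. Every pair is in the required order; nothing is violated.

yes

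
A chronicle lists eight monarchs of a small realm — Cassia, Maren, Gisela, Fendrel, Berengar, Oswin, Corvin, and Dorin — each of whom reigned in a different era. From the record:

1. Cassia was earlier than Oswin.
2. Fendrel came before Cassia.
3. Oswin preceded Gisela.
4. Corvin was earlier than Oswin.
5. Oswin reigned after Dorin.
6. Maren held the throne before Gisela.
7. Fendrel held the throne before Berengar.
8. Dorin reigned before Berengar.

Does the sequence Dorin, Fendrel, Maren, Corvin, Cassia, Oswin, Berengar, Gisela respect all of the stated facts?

yes

Check each stated constraint against the proposed order — e.g. Maren is ahead of Gisela; Dorin is ahead of Berengar. Every pair is in the required order; nothing is violated.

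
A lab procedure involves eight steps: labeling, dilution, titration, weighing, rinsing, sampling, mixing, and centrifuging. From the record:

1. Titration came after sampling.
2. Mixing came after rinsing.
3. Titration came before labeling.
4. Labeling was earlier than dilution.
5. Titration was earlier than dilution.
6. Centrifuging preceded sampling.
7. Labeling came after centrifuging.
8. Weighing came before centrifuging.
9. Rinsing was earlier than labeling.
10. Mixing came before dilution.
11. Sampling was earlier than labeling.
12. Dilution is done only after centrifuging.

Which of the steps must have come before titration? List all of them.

Directly stated before titration: sampling.
Centrifuging reaches titration via centrifuging → sampling → titration.
Weighing reaches titration via weighing → centrifuging → sampling → titration.

centrifuging, sampling, weighing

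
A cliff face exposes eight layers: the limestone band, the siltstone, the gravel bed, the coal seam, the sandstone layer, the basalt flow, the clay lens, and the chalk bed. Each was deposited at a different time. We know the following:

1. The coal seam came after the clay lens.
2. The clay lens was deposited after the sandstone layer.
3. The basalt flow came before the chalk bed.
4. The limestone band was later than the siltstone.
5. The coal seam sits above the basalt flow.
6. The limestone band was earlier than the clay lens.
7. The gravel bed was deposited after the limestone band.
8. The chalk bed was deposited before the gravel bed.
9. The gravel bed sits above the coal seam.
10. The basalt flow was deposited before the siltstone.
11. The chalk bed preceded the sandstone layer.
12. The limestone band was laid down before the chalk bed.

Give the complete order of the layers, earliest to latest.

the basalt flow, the siltstone, the limestone band, the chalk bed, the sandstone layer, the clay lens, the coal seam, the gravel bed

The constraints fix every adjacent pair, so only one ordering works:
the basalt flow → the siltstone → the limestone band → the chalk bed → the sandstone layer → the clay lens → the coal seam → the gravel bed.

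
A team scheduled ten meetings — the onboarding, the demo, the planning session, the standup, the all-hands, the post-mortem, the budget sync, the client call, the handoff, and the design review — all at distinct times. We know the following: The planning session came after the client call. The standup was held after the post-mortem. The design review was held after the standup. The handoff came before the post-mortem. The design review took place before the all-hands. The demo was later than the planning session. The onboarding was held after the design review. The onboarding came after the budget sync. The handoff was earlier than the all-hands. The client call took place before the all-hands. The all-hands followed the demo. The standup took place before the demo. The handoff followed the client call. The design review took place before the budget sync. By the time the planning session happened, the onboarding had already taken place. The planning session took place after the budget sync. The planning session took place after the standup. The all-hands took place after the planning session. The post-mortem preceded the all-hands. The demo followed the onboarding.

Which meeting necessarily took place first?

The client call has a chain of constraints placing it before every other meeting, so the client call must be first.

the client call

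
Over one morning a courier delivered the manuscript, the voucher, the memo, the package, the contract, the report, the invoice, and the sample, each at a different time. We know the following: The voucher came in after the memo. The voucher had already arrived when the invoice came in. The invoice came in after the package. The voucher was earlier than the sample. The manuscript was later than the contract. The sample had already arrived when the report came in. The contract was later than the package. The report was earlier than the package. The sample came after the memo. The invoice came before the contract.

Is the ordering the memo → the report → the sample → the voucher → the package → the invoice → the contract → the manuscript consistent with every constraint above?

The constraints require the voucher before the sample, but in the proposed sequence the sample appears ahead of the voucher. That one violation is enough.

no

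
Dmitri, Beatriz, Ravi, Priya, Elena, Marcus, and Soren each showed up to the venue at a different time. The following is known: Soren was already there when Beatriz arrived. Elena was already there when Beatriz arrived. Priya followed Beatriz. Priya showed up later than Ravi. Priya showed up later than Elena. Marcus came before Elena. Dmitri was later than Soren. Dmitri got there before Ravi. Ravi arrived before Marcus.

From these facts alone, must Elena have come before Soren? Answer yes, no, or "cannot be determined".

Tracing the constraints gives Soren → Dmitri → Ravi → Marcus → Elena, so Soren must come before Elena.
That means Elena cannot be before Soren.

no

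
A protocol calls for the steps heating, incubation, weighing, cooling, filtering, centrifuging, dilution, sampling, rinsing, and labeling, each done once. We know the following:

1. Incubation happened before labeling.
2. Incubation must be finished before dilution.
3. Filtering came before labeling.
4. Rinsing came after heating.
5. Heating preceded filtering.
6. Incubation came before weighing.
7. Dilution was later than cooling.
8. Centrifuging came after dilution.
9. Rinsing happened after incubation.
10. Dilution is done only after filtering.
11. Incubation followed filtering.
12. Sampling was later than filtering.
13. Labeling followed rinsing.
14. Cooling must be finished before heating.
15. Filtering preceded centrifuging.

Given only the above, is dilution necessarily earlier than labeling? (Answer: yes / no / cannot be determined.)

cannot be determined

No chain of stated constraints runs from dilution to labeling, and none runs from labeling to dilution either.
So the relative order of dilution and labeling is not fixed by the given facts.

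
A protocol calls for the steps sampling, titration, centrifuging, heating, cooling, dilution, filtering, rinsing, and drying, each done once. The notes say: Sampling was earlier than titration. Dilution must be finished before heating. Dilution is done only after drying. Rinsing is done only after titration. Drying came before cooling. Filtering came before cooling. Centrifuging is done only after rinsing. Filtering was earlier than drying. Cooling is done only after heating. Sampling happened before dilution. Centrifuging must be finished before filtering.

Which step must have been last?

cooling

Every other step has a chain of constraints placing it before cooling, so cooling is last.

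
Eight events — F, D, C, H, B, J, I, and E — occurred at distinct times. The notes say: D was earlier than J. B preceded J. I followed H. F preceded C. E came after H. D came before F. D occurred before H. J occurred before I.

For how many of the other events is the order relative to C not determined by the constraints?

5

Forced before C: D and F.
That leaves B, E, H, I, and J with no forced order relative to C — 5.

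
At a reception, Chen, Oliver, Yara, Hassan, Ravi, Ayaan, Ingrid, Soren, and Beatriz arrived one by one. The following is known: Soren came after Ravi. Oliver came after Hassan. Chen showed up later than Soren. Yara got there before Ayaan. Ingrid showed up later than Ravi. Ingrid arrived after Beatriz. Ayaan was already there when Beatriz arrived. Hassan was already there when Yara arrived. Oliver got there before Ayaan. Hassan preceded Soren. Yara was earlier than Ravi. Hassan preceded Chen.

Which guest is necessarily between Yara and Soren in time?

Ravi

Tracing the constraints gives Yara → Ravi → Soren, so Ravi sits after Yara and before Soren.
No other guest is forced both after Yara and before Soren.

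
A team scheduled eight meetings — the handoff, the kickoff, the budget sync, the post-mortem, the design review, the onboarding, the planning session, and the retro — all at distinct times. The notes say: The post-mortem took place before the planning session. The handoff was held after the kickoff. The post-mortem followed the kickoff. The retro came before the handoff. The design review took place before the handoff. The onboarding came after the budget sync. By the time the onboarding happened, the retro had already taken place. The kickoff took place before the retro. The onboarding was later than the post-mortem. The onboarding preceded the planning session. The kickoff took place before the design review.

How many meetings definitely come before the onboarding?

Directly stated before the onboarding: the budget sync, the post-mortem, and the retro.
The kickoff reaches the onboarding via the kickoff → the retro → the onboarding.
No chain forces the planning session (or any of the others) ahead of the onboarding.
That's the budget sync, the kickoff, the post-mortem, and the retro — 4 in all.

4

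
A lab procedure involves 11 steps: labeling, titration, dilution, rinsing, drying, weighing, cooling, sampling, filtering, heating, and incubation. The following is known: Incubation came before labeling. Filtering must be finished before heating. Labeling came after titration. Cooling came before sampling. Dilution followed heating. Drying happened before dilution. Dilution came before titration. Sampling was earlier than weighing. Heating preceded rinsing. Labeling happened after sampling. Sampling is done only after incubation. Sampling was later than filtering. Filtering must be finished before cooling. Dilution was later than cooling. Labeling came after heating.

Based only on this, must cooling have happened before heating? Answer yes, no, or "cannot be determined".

cannot be determined

No chain of stated constraints runs from cooling to heating, and none runs from heating to cooling either.
So the relative order of cooling and heating is not fixed by the given facts.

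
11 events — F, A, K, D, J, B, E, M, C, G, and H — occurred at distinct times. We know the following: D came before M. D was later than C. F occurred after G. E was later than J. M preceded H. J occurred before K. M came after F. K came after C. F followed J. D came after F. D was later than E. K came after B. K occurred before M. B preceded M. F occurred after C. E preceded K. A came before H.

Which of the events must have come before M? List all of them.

Directly stated before M: B, D, F, and K.
C reaches M via C → F → M.
E reaches M via E → K → M.
G reaches M via G → F → M.
Likewise J reaches M by chaining the stated constraints.

B, C, D, E, F, G, J, K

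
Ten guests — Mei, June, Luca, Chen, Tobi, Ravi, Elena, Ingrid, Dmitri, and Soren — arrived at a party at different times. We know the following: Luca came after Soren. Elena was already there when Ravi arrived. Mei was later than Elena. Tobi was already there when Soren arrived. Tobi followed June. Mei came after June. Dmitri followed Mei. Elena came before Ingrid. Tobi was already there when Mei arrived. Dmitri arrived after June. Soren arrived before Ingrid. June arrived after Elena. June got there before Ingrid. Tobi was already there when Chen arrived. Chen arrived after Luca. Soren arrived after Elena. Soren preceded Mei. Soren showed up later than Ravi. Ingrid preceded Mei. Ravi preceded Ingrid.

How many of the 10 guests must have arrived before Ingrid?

5

Directly stated before Ingrid: Elena, June, Ravi, and Soren.
Tobi reaches Ingrid via Tobi → Soren → Ingrid.
That's Elena, June, Ravi, Soren, and Tobi — 5 in all.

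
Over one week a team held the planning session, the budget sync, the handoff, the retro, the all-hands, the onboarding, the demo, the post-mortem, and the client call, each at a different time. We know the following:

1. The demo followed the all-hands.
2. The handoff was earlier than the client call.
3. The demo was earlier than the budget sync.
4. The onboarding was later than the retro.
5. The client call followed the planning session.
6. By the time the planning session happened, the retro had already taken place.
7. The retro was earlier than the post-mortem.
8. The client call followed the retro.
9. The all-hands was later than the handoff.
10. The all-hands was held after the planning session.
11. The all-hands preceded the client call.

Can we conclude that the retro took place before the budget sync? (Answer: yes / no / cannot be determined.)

Chain the constraints: the retro → the planning session → the all-hands → the demo → the budget sync. Each link is directly stated, so the retro comes before the budget sync.

yes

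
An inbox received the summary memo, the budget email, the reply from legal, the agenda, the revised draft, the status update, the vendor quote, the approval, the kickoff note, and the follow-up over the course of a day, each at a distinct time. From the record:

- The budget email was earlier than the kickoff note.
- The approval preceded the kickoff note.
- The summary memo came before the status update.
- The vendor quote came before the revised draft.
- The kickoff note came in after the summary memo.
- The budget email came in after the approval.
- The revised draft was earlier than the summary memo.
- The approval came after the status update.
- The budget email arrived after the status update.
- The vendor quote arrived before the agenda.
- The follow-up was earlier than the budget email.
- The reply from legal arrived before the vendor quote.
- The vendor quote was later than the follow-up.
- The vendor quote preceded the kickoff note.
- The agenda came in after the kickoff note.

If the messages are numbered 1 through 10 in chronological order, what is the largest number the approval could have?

The approval must come before the agenda, the budget email, and the kickoff note — 3 messages forced after it.
Everything else can be placed before the approval in some valid order, so the approval can sit as late as position 10 − 3 = 7.

7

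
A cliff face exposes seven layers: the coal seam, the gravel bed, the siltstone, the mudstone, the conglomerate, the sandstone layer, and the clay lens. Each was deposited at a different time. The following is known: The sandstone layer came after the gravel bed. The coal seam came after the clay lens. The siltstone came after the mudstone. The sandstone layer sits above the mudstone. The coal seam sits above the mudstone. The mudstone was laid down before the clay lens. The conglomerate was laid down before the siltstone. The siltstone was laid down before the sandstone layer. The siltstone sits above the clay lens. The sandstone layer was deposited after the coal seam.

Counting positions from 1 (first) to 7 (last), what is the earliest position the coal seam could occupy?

The clay lens and the mudstone must both come before the coal seam — 2 forced predecessors.
Nothing else is forced ahead of the coal seam, so its earliest slot is position 2 + 1 = 3.

3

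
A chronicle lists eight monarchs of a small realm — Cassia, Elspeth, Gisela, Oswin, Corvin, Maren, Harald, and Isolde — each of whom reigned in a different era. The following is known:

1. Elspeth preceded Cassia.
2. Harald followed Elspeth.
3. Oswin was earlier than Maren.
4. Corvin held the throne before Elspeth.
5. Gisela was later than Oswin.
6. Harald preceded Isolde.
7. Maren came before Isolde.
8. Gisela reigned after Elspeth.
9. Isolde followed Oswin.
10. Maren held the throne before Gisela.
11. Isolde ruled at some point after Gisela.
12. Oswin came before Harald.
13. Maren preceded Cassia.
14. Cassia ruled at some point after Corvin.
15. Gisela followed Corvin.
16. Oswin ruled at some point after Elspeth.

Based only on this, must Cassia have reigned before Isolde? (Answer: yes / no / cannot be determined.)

No chain of stated constraints runs from Cassia to Isolde, and none runs from Isolde to Cassia either.
So the relative order of Cassia and Isolde is not fixed by the given facts.

cannot be determined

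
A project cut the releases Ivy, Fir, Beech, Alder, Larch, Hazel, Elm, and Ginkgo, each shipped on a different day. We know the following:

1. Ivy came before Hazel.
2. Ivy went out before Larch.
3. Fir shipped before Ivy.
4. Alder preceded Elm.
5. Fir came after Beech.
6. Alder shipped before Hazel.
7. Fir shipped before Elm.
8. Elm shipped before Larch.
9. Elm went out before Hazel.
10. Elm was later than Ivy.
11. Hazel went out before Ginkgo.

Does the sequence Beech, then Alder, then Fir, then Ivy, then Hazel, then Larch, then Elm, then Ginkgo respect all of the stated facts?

The constraints require Elm before Larch, but in the proposed sequence Larch appears ahead of Elm. That one violation is enough.

no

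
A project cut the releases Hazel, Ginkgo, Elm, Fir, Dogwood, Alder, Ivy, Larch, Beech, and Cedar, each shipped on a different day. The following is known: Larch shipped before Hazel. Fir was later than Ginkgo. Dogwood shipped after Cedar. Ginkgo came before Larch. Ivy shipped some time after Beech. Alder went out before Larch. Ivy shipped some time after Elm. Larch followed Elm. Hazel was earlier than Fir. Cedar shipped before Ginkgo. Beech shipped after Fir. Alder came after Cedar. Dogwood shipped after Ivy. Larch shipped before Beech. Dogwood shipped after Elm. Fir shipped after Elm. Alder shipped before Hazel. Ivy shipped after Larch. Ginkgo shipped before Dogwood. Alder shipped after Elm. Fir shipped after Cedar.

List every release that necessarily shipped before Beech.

Alder, Cedar, Elm, Fir, Ginkgo, Hazel, Larch

Directly stated before Beech: Fir and Larch.
Alder reaches Beech via Alder → Larch → Beech.
Cedar reaches Beech via Cedar → Fir → Beech.
Elm reaches Beech via Elm → Fir → Beech.
Likewise Ginkgo and Hazel each reach Beech by chaining the stated constraints.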